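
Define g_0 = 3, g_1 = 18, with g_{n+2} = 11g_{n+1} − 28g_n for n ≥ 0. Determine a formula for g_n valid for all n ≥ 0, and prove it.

Claim: g_n = 4^n + 2·7^n.

Base cases: g_0 = 3 and 4^0 + 2·7^0 = 3; g_1 = 18 and 4^1 + 2·7^1 = 18.
Assume g_j = 4^j + 2·7^j for all 0 ≤ j ≤ m, where m ≥ 1.
Then g_{m+1} = 11g_m − 28g_{m−1} = 11·(4^m + 2·7^m) − 28·(4^{m−1} + 2·7^{m−1}) = (11·4 − 28)4^{m−1} + 2·(11·7 − 28)7^{m−1} = 16·4^{m−1} + 98·7^{m−1} = 4^{m+1} + 2·7^{m+1}.
This completes the inductive step, so g_n = 4^n + 2·7^n for all n ≥ 0.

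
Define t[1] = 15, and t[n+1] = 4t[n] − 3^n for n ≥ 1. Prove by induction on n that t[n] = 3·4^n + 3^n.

Base case: t[1] = 15, and 3·4^1 + 3^1 = 12 + 3 = 15.
Assume t[m] = 3·4^m + 3^m for some m ≥ 1.
Then t[m+1] = 4t[m] − 3^m = 4·(3·4^m + 3^m) − 3^m = 3·4^{m+1} + 4·3^m − 3^m = 3·4^{m+1} + 3·3^m = 3·4^{m+1} + 3^{m+1}.
Hence t[n] = 3·4^n + 3^n for every n ≥ 1, by induction.

t[n] = 3·4^n + 3^n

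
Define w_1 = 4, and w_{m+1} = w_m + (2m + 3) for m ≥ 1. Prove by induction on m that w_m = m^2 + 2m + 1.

Base case: w_1 = 4, and 1^2 + 2·1 + 1 = 4.
Assume w_k = k^2 + 2k + 1.
Then w_{k+1} = w_k + (2k + 3) = (k^2 + 2k + 1) + (2k + 3) = k^2 + 4k + 4,
and (k+1)^2 + 2·(k+1) + 1 = k^2 + 4k + 4.
This completes the inductive step, so w_m = m^2 + 2m + 1 for all m ≥ 1.

w_m = m^2 + 2m + 1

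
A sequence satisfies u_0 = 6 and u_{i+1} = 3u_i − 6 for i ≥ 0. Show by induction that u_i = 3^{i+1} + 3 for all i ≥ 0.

Base case: u_0 = 6, and 3^{0+1} + 3 = 3 + 3 = 6.
Assume u_m = 3^{m+1} + 3 for some m ≥ 0.
Then u_{m+1} = 3u_m − 6 = 3·(3^{m+1} + 3) − 6 = 3^{m+2} + 9 − 6 = 3^{m+2} + 3.
By induction, u_i = 3^{i+1} + 3 for all i ≥ 0.

u_i = 3^{i+1} + 3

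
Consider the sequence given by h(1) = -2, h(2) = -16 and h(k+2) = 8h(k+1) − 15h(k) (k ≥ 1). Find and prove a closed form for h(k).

Claim: h(k) = 3^k − 5^k.

Base cases: h(1) = -2 and 3^1 − 5^1 = -2; h(2) = -16 and 3^2 − 5^2 = -16.
Assume h(j) = 3^j − 5^j for all 1 ≤ j ≤ m, where m ≥ 2.
Then h(m+1) = 8h(m) − 15h(m−1) = 8·(3^m − 5^m) − 15·(3^{m−1} − 5^{m−1}) = (8·3 − 15)3^{m−1} − (8·5 − 15)5^{m−1} = 9·3^{m−1} − 25·5^{m−1} = 3^{m+1} − 5^{m+1}.
Hence h(k) = 3^k − 5^k for every k ≥ 1, by strong induction.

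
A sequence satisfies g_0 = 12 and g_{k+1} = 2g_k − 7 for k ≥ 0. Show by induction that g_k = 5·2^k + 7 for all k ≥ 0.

Base case: g_0 = 12, and 5·2^0 + 7 = 5 + 7 = 12.
Assume g_r = 5·2^r + 7 for some r ≥ 0.
Then g_{r+1} = 2g_r − 7 = 2·(5·2^r + 7) − 7 = 10·2^r + 14 − 7 = 5·2^{r+1} + 7.
Hence g_k = 5·2^k + 7 for every k ≥ 0, by induction.

g_k = 5·2^k + 7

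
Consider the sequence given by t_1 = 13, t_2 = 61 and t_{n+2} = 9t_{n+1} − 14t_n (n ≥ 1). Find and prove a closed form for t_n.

Claim: t_n = 3·2^n + 7^n.

Base cases: t_1 = 13 and 3·2^1 + 7^1 = 13; t_2 = 61 and 3·2^2 + 7^2 = 61.
Assume t_j = 3·2^j + 7^j for all 1 ≤ j ≤ k, where k ≥ 2.
Then t_{k+1} = 9t_k − 14t_{k−1} = 9·(3·2^k + 7^k) − 14·(3·2^{k−1} + 7^{k−1}) = 3·(9·2 − 14)2^{k−1} + (9·7 − 14)7^{k−1} = 12·2^{k−1} + 49·7^{k−1} = 3·2^{k+1} + 7^{k+1}.
This completes the inductive step, so t_n = 3·2^n + 7^n for all n ≥ 1.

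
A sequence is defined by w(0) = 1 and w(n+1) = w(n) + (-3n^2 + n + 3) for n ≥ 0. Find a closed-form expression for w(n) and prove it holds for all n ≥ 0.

Claim: w(n) = -n^3 + 2n^2 + 2n + 1.

Base case: w(0) = 1, and -0^3 + 2·0^2 + 2·0 + 1 = 1.
Assume w(m) = -m^3 + 2m^2 + 2m + 1.
Then w(m+1) = w(m) + (-3m^2 + m + 3) = (-m^3 + 2m^2 + 2m + 1) + (-3m^2 + m + 3) = -m^3 − m^2 + 3m + 4,
and -(m+1)^3 + 2·(m+1)^2 + 2·(m+1) + 1 = -m^3 − m^2 + 3m + 4.
Hence w(n) = -n^3 + 2n^2 + 2n + 1 for every n ≥ 0, by induction.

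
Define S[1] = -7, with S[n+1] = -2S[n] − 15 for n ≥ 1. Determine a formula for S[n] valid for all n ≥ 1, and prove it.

Claim: S[n] = (-2)^n − 5.

Base case: S[1] = -7, and (-2)^1 − 5 = -2 − 5 = -7.
Assume S[j] = (-2)^j − 5 for some j ≥ 1.
Then S[j+1] = -2S[j] − 15 = -2·((-2)^j − 5) − 15 = -2·(-2)^j + 10 − 15 = (-2)^{j+1} − 5.
Hence S[n] = (-2)^n − 5 for every n ≥ 1, by induction.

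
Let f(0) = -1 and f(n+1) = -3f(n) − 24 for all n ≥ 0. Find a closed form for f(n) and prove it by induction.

Claim: f(n) = 5·(-3)^n − 6.

Base case: f(0) = -1, and 5·(-3)^0 − 6 = 5 − 6 = -1.
Assume f(k) = 5·(-3)^k − 6 for some k ≥ 0.
Then f(k+1) = -3f(k) − 24 = -3·(5·(-3)^k − 6) − 24 = -15·(-3)^k + 18 − 24 = 5·(-3)^{k+1} − 6.
Hence f(n) = 5·(-3)^n − 6 for every n ≥ 0, by induction.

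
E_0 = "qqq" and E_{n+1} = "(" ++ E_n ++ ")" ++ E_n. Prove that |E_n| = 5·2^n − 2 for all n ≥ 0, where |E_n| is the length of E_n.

Base case: |E_0| = 3, and 5·2^0 − 2 = 3.
Assume |E_j| = 5·2^j − 2.
Then |E_{j+1}| = 1 + |E_j| + 1 + |E_j| = 2|E_j| + 2 = 2(5·2^j − 2) + 2 = 5·2^{j+1} − 4 + 2 = 5·2^{j+1} − 2.
This completes the inductive step, so |E_n| = 5·2^n − 2 for all n ≥ 0.

|E_n| = 5·2^n − 2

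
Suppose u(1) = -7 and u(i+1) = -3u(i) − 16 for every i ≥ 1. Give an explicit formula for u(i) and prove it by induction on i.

Claim: u(i) = (-3)^i − 4.

Base case: u(1) = -7, and (-3)^1 − 4 = -3 − 4 = -7.
Assume u(k) = (-3)^k − 4 for some k ≥ 1.
Then u(k+1) = -3u(k) − 16 = -3·((-3)^k − 4) − 16 = -3·(-3)^k + 12 − 16 = (-3)^{k+1} − 4.
This completes the inductive step, so u(i) = (-3)^i − 4 for all i ≥ 1.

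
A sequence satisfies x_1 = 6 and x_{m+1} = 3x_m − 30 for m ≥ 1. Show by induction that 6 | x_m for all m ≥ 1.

Base case: x_1 = 6 = 6·1, so 6 | x_1.
Assume 6 | x_j, so x_j = 6t for some integer t.
Then x_{j+1} = 3x_j − 30 = 3·(6t) − 30 = 6(3t − 5), so 6 | x_{j+1}.
This completes the inductive step, so 6 | x_m for all m ≥ 1.

6 | x_m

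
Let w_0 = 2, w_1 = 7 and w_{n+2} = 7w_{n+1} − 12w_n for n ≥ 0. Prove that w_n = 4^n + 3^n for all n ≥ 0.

Base cases: w_0 = 2 and 4^0 + 3^0 = 2; w_1 = 7 and 4^1 + 3^1 = 7.
Assume w_i = 4^i + 3^i for all 0 ≤ i ≤ j, where j ≥ 1.
Then w_{j+1} = 7w_j − 12w_{j−1} = 7·(4^j + 3^j) − 12·(4^{j−1} + 3^{j−1}) = (7·4 − 12)4^{j−1} + (7·3 − 12)3^{j−1} = 16·4^{j−1} + 9·3^{j−1} = 4^{j+1} + 3^{j+1}.
So the formula holds for j+1, and by strong induction w_n = 4^n + 3^n for all n ≥ 0.

w_n = 4^n + 3^n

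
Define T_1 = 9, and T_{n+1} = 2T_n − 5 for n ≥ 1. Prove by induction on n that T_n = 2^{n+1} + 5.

Base case: T_1 = 9, and 2^{1+1} + 5 = 4 + 5 = 9.
Assume T_m = 2^{m+1} + 5 for some m ≥ 1.
Then T_{m+1} = 2T_m − 5 = 2·(2^{m+1} + 5) − 5 = 2^{m+2} + 10 − 5 = 2^{m+2} + 5.
So the formula holds for m+1, and by induction T_n = 2^{n+1} + 5 for all n ≥ 1.

T_n = 2^{n+1} + 5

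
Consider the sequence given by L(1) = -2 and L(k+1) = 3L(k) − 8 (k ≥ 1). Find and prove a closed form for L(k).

Claim: L(k) = -2·3^k + 4.

Base case: L(1) = -2, and -2·3^1 + 4 = -6 + 4 = -2.
Assume L(r) = -2·3^r + 4 for some r ≥ 1.
Then L(r+1) = 3L(r) − 8 = 3·(-2·3^r + 4) − 8 = -6·3^r + 12 − 8 = -2·3^{r+1} + 4.
By induction, L(k) = -2·3^k + 4 for all k ≥ 1.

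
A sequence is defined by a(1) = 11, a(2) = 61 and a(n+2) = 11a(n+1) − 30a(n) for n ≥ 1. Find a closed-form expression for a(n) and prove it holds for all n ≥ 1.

Claim: a(n) = 6^n + 5^n.

Base cases: a(1) = 11 and 6^1 + 5^1 = 11; a(2) = 61 and 6^2 + 5^2 = 61.
Assume a(i) = 6^i + 5^i for all 1 ≤ i ≤ j, where j ≥ 2.
Then a(j+1) = 11a(j) − 30a(j−1) = 11·(6^j + 5^j) − 30·(6^{j−1} + 5^{j−1}) = (11·6 − 30)6^{j−1} + (11·5 − 30)5^{j−1} = 36·6^{j−1} + 25·5^{j−1} = 6^{j+1} + 5^{j+1}.
By strong induction, a(n) = 6^n + 5^n for all n ≥ 1.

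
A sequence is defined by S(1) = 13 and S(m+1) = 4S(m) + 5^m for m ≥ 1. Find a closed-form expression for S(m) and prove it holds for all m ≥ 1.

Claim: S(m) = 2·4^m + 5^m.

Base case: S(1) = 13, and 2·4^1 + 5^1 = 8 + 5 = 13.
Assume S(k) = 2·4^k + 5^k for some k ≥ 1.
Then S(k+1) = 4S(k) + 5^k = 4·(2·4^k + 5^k) + 5^k = 2·4^{k+1} + 4·5^k + 5^k = 2·4^{k+1} + 5·5^k = 2·4^{k+1} + 5^{k+1}.
This completes the inductive step, so S(m) = 2·4^m + 5^m for all m ≥ 1.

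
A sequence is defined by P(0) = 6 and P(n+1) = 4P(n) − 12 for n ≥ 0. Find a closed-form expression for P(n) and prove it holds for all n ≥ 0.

Claim: P(n) = 2·4^n + 4.

Base case: P(0) = 6, and 2·4^0 + 4 = 2 + 4 = 6.
Assume P(m) = 2·4^m + 4 for some m ≥ 0.
Then P(m+1) = 4P(m) − 12 = 4·(2·4^m + 4) − 12 = 8·4^m + 16 − 12 = 2·4^{m+1} + 4.
This completes the inductive step, so P(n) = 2·4^n + 4 for all n ≥ 0.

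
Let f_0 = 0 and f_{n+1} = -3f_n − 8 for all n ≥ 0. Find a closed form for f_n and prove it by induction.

Claim: f_n = 2·(-3)^n − 2.

Base case: f_0 = 0, and 2·(-3)^0 − 2 = 2 − 2 = 0.
Assume f_m = 2·(-3)^m − 2 for some m ≥ 0.
Then f_{m+1} = -3f_m − 8 = -3·(2·(-3)^m − 2) − 8 = -6·(-3)^m + 6 − 8 = 2·(-3)^{m+1} − 2.
By induction, f_n = 2·(-3)^n − 2 for all n ≥ 0.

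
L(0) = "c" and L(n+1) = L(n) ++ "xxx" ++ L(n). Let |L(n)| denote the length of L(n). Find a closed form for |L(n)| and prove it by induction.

Claim: |L(n)| = 2^{n+2} − 3.

Base case: |L(0)| = 1, and 2^{0+2} − 3 = 1.
Assume |L(m)| = 2^{m+2} − 3.
Then |L(m+1)| = |L(m)| + 3 + |L(m)| = 2|L(m)| + 3 = 2(2^{m+2} − 3) + 3 = 2^{m+3} − 6 + 3 = 2^{m+3} − 3.
By induction, |L(n)| = 2^{n+2} − 3 for all n ≥ 0.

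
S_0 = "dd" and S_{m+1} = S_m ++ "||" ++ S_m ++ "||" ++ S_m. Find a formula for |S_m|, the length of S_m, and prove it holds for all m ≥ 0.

Claim: |S_m| = 4·3^m − 2.

Base case: |S_0| = 2, and 4·3^0 − 2 = 2.
Assume |S_j| = 4·3^j − 2.
Then |S_{j+1}| = 3|S_j| + 4 = 3(4·3^j − 2) + 4 = 4·3^{j+1} − 6 + 4 = 4·3^{j+1} − 2.
By induction, |S_m| = 4·3^m − 2 for all m ≥ 0.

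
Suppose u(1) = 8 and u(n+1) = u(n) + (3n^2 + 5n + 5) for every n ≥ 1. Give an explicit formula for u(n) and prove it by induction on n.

Claim: u(n) = n^3 + n^2 + 3n + 3.

Base case: u(1) = 8, and 1^3 + 1^2 + 3·1 + 3 = 8.
Assume u(m) = m^3 + m^2 + 3m + 3.
Then u(m+1) = u(m) + (3m^2 + 5m + 5) = (m^3 + m^2 + 3m + 3) + (3m^2 + 5m + 5) = m^3 + 4m^2 + 8m + 8,
and (m+1)^3 + (m+1)^2 + 3·(m+1) + 3 = m^3 + 4m^2 + 8m + 8.
By induction, u(n) = n^3 + n^2 + 3n + 3 for all n ≥ 1.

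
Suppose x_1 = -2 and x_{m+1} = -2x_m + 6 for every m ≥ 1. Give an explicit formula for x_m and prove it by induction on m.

Claim: x_m = 2·(-2)^m + 2.

Base case: x_1 = -2, and 2·(-2)^1 + 2 = -4 + 2 = -2.
Assume x_j = 2·(-2)^j + 2 for some j ≥ 1.
Then x_{j+1} = -2x_j + 6 = -2·(2·(-2)^j + 2) + 6 = -4·(-2)^j − 4 + 6 = 2·(-2)^{j+1} + 2.
This completes the inductive step, so x_m = 2·(-2)^m + 2 for all m ≥ 1.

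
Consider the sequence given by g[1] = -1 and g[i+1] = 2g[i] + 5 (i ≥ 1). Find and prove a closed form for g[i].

Claim: g[i] = 2^{i+1} − 5.

Base case: g[1] = -1, and 2^{1+1} − 5 = 4 − 5 = -1.
Assume g[j] = 2^{j+1} − 5 for some j ≥ 1.
Then g[j+1] = 2g[j] + 5 = 2·(2^{j+1} − 5) + 5 = 2^{j+2} − 10 + 5 = 2^{j+2} − 5.
So the formula holds for j+1, and by induction g[i] = 2^{i+1} − 5 for all i ≥ 1.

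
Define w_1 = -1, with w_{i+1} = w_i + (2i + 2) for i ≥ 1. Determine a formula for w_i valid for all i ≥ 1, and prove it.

Claim: w_i = i^2 + i − 3.

Base case: w_1 = -1, and 1^2 + 1 − 3 = -1.
Assume w_j = j^2 + j − 3.
Then w_{j+1} = w_j + (2j + 2) = (j^2 + j − 3) + (2j + 2) = j^2 + 3j − 1,
and (j+1)^2 + (j+1) − 3 = j^2 + 3j − 1.
This completes the inductive step, so w_i = i^2 + i − 3 for all i ≥ 1.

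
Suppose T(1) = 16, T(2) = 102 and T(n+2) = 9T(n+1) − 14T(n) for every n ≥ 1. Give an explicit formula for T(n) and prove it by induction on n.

Claim: T(n) = 2·7^n + 2^n.

Base cases: T(1) = 16 and 2·7^1 + 2^1 = 16; T(2) = 102 and 2·7^2 + 2^2 = 102.
Assume T(j) = 2·7^j + 2^j for all 1 ≤ j ≤ r, where r ≥ 2.
Then T(r+1) = 9T(r) − 14T(r−1) = 9·(2·7^r + 2^r) − 14·(2·7^{r−1} + 2^{r−1}) = 2·(9·7 − 14)7^{r−1} + (9·2 − 14)2^{r−1} = 98·7^{r−1} + 4·2^{r−1} = 2·7^{r+1} + 2^{r+1}.
By strong induction, T(n) = 2·7^n + 2^n for all n ≥ 1.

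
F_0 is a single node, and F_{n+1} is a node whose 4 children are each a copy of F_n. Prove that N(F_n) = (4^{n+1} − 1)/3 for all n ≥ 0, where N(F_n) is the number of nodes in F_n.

Base case: N(F_0) = 1, and (4^{0+1} − 1)/3 = 1.
Assume N(F_r) = (4^{r+1} − 1)/3.
Then N(F_{r+1}) = 1 + 4N(F_r) = 1 + 4·(4^{r+1} − 1)/3 = 1 + (4^{r+2} − 4)/3 = (3 + 4^{r+2} − 4)/3 = (4^{r+2} − 1)/3.
Hence N(F_n) = (4^{n+1} − 1)/3 for every n ≥ 0, by induction.

N(F_n) = (4^{n+1} − 1)/3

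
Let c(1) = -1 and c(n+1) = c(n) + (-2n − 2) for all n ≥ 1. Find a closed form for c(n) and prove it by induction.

Claim: c(n) = -n^2 − n + 1.

Base case: c(1) = -1, and -1^2 − 1 + 1 = -1.
Assume c(m) = -m^2 − m + 1.
Then c(m+1) = c(m) + (-2m − 2) = (-m^2 − m + 1) + (-2m − 2) = -m^2 − 3m − 1,
and -(m+1)^2 − (m+1) + 1 = -m^2 − 3m − 1.
By induction, c(n) = -n^2 − n + 1 for all n ≥ 1.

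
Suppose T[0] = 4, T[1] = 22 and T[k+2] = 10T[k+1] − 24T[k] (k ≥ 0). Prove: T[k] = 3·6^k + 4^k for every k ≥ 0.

Base cases: T[0] = 4 and 3·6^0 + 4^0 = 4; T[1] = 22 and 3·6^1 + 4^1 = 22.
Assume T[j] = 3·6^j + 4^j for all 0 ≤ j ≤ m, where m ≥ 1.
Then T[m+1] = 10T[m] − 24T[m−1] = 10·(3·6^m + 4^m) − 24·(3·6^{m−1} + 4^{m−1}) = 3·(10·6 − 24)6^{m−1} + (10·4 − 24)4^{m−1} = 108·6^{m−1} + 16·4^{m−1} = 3·6^{m+1} + 4^{m+1}.
By strong induction, T[k] = 3·6^k + 4^k for all k ≥ 0.

T[k] = 3·6^k + 4^k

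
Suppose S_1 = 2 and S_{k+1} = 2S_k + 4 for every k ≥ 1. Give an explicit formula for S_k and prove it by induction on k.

Claim: S_k = 3·2^k − 4.

Base case: S_1 = 2, and 3·2^1 − 4 = 6 − 4 = 2.
Assume S_j = 3·2^j − 4 for some j ≥ 1.
Then S_{j+1} = 2S_j + 4 = 2·(3·2^j − 4) + 4 = 6·2^j − 8 + 4 = 3·2^{j+1} − 4.
By induction, S_k = 3·2^k − 4 for all k ≥ 1.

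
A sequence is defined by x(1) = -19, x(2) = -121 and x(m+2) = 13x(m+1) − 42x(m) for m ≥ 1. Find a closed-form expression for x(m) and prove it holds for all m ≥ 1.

Claim: x(m) = -7^m − 2·6^m.

Base cases: x(1) = -19 and -7^1 − 2·6^1 = -19; x(2) = -121 and -7^2 − 2·6^2 = -121.
Assume x(j) = -7^j − 2·6^j for all 1 ≤ j ≤ k, where k ≥ 2.
Then x(k+1) = 13x(k) − 42x(k−1) = 13·(-7^k − 2·6^k) − 42·(-7^{k−1} − 2·6^{k−1}) = -(13·7 − 42)7^{k−1} − 2·(13·6 − 42)6^{k−1} = -49·7^{k−1} − 72·6^{k−1} = -7^{k+1} − 2·6^{k+1}.
So the formula holds for k+1, and by strong induction x(m) = -7^m − 2·6^m for all m ≥ 1.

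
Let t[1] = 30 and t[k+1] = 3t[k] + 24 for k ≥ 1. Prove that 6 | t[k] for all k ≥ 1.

Base case: t[1] = 30 = 6·5, so 6 | t[1].
Assume 6 | t[m], so t[m] = 6s for some integer s.
Then t[m+1] = 3t[m] + 24 = 3·(6s) + 24 = 6(3s + 4), so 6 | t[m+1].
Hence 6 | t[k] for every k ≥ 1, by induction.

6 | t[k]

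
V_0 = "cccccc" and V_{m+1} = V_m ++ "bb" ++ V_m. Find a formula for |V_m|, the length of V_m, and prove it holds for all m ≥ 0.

Claim: |V_m| = 2^{m+3} − 2.

Base case: |V_0| = 6, and 2^{0+3} − 2 = 6.
Assume |V_k| = 2^{k+3} − 2.
Then |V_{k+1}| = |V_k| + 2 + |V_k| = 2|V_k| + 2 = 2(2^{k+3} − 2) + 2 = 2^{k+1+3} − 4 + 2 = 2^{k+1+3} − 2.
This completes the inductive step, so |V_m| = 2^{m+3} − 2 for all m ≥ 0.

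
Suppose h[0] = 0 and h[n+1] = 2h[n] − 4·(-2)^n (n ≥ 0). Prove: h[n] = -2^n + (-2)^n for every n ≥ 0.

Base case: h[0] = 0, and -2^0 + (-2)^0 = -1 + 1 = 0.
Assume h[j] = -2^j + (-2)^j for some j ≥ 0.
Then h[j+1] = 2h[j] − 4·(-2)^j = 2·(-2^j + (-2)^j) − 4·(-2)^j = -2^{j+1} + 2·(-2)^j − 4·(-2)^j = -2^{j+1} − 2·(-2)^j = -2^{j+1} + (-2)^{j+1}.
So the formula holds for j+1, and by induction h[n] = -2^n + (-2)^n for all n ≥ 0.

h[n] = -2^n + (-2)^n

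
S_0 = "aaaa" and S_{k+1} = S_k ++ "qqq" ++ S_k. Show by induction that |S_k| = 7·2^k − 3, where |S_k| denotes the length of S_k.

Base case: |S_0| = 4, and 7·2^0 − 3 = 4.
Assume |S_j| = 7·2^j − 3.
Then |S_{j+1}| = |S_j| + 3 + |S_j| = 2|S_j| + 3 = 2(7·2^j − 3) + 3 = 7·2^{j+1} − 6 + 3 = 7·2^{j+1} − 3.
This completes the inductive step, so |S_k| = 7·2^k − 3 for all k ≥ 0.

|S_k| = 7·2^k − 3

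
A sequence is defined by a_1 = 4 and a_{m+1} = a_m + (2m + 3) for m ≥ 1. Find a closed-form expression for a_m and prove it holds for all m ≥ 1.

Claim: a_m = m^2 + 2m + 1.

Base case: a_1 = 4, and 1^2 + 2·1 + 1 = 4.
Assume a_k = k^2 + 2k + 1.
Then a_{k+1} = a_k + (2k + 3) = (k^2 + 2k + 1) + (2k + 3) = k^2 + 4k + 4,
and (k+1)^2 + 2·(k+1) + 1 = k^2 + 4k + 4.
This completes the inductive step, so a_m = m^2 + 2m + 1 for all m ≥ 1.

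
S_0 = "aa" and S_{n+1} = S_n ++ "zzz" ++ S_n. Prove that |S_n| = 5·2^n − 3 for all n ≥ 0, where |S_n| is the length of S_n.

Base case: |S_0| = 2, and 5·2^0 − 3 = 2.
Assume |S_r| = 5·2^r − 3.
Then |S_{r+1}| = |S_r| + 3 + |S_r| = 2|S_r| + 3 = 2(5·2^r − 3) + 3 = 5·2^{r+1} − 6 + 3 = 5·2^{r+1} − 3.
This completes the inductive step, so |S_n| = 5·2^n − 3 for all n ≥ 0.

|S_n| = 5·2^n − 3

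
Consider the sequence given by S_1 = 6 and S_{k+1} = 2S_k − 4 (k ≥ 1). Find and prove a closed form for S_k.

Claim: S_k = 2^k + 4.

Base case: S_1 = 6, and 2^1 + 4 = 2 + 4 = 6.
Assume S_m = 2^m + 4 for some m ≥ 1.
Then S_{m+1} = 2S_m − 4 = 2·(2^m + 4) − 4 = 2^{m+1} + 8 − 4 = 2^{m+1} + 4.
So the formula holds for m+1, and by induction S_k = 2^k + 4 for all k ≥ 1.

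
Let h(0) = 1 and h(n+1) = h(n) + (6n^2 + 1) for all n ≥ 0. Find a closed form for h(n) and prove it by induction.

Claim: h(n) = 2n^3 − 3n^2 + 2n + 1.

Base case: h(0) = 1, and 2·0^3 − 3·0^2 + 2·0 + 1 = 1.
Assume h(k) = 2k^3 − 3k^2 + 2k + 1.
Then h(k+1) = h(k) + (6k^2 + 1) = (2k^3 − 3k^2 + 2k + 1) + (6k^2 + 1) = 2k^3 + 3k^2 + 2k + 2,
and 2·(k+1)^3 − 3·(k+1)^2 + 2·(k+1) + 1 = 2k^3 + 3k^2 + 2k + 2.
By induction, h(n) = 2n^3 − 3n^2 + 2n + 1 for all n ≥ 0.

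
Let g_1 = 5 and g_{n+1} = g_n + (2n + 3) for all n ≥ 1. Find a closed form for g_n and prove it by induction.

Claim: g_n = n^2 + 2n + 2.

Base case: g_1 = 5, and 1^2 + 2·1 + 2 = 5.
Assume g_k = k^2 + 2k + 2.
Then g_{k+1} = g_k + (2k + 3) = (k^2 + 2k + 2) + (2k + 3) = k^2 + 4k + 5,
and (k+1)^2 + 2·(k+1) + 2 = k^2 + 4k + 5.
By induction, g_n = n^2 + 2n + 2 for all n ≥ 1.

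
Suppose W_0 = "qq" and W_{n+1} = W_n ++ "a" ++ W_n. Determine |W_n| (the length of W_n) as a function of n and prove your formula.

Claim: |W_n| = 3·2^n − 1.

Base case: |W_0| = 2, and 3·2^0 − 1 = 2.
Assume |W_r| = 3·2^r − 1.
Then |W_{r+1}| = |W_r| + 1 + |W_r| = 2|W_r| + 1 = 2(3·2^r − 1) + 1 = 3·2^{r+1} − 2 + 1 = 3·2^{r+1} − 1.
By induction, |W_n| = 3·2^n − 1 for all n ≥ 0.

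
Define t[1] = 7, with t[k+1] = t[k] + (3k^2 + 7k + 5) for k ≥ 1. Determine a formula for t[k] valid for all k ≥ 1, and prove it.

Claim: t[k] = k^3 + 2k^2 + 2k + 2.

Base case: t[1] = 7, and 1^3 + 2·1^2 + 2·1 + 2 = 7.
Assume t[m] = m^3 + 2m^2 + 2m + 2.
Then t[m+1] = t[m] + (3m^2 + 7m + 5) = (m^3 + 2m^2 + 2m + 2) + (3m^2 + 7m + 5) = m^3 + 5m^2 + 9m + 7,
and (m+1)^3 + 2·(m+1)^2 + 2·(m+1) + 2 = m^3 + 5m^2 + 9m + 7.
This completes the inductive step, so t[k] = k^3 + 2k^2 + 2k + 2 for all k ≥ 1.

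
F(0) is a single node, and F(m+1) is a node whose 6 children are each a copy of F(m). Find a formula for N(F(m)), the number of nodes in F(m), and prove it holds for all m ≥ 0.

Claim: N(F(m)) = (6^{m+1} − 1)/5.

Base case: N(F(0)) = 1, and (6^{0+1} − 1)/5 = 1.
Assume N(F(r)) = (6^{r+1} − 1)/5.
Then N(F(r+1)) = 1 + 6N(F(r)) = 1 + 6·(6^{r+1} − 1)/5 = 1 + (6^{r+2} − 6)/5 = (5 + 6^{r+2} − 6)/5 = (6^{r+2} − 1)/5.
So the formula holds for r+1, and by induction N(F(m)) = (6^{m+1} − 1)/5 for all m ≥ 0.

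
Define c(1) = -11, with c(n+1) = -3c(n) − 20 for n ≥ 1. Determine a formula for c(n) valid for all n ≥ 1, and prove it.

Claim: c(n) = 2·(-3)^n − 5.

Base case: c(1) = -11, and 2·(-3)^1 − 5 = -6 − 5 = -11.
Assume c(r) = 2·(-3)^r − 5 for some r ≥ 1.
Then c(r+1) = -3c(r) − 20 = -3·(2·(-3)^r − 5) − 20 = -6·(-3)^r + 15 − 20 = 2·(-3)^{r+1} − 5.
Hence c(n) = 2·(-3)^n − 5 for every n ≥ 1, by induction.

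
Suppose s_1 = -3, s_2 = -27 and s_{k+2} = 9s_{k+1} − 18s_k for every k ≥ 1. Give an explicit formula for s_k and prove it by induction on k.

Claim: s_k = 3^k − 6^k.

Base cases: s_1 = -3 and 3^1 − 6^1 = -3; s_2 = -27 and 3^2 − 6^2 = -27.
Assume s_j = 3^j − 6^j for all 1 ≤ j ≤ m, where m ≥ 2.
Then s_{m+1} = 9s_m − 18s_{m−1} = 9·(3^m − 6^m) − 18·(3^{m−1} − 6^{m−1}) = (9·3 − 18)3^{m−1} − (9·6 − 18)6^{m−1} = 9·3^{m−1} − 36·6^{m−1} = 3^{m+1} − 6^{m+1}.
Hence s_k = 3^k − 6^k for every k ≥ 1, by strong induction.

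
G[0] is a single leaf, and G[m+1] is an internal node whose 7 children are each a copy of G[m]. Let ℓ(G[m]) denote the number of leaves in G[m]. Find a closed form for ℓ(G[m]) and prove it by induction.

Claim: ℓ(G[m]) = 7^m.

Base case: ℓ(G[0]) = 1, and 7^0 = 1.
Assume ℓ(G[r]) = 7^r.
Then ℓ(G[r+1]) = 7·ℓ(G[r]) = 7·7^r = 7^{r+1}.
So the formula holds for r+1, and by induction ℓ(G[m]) = 7^m for all m ≥ 0.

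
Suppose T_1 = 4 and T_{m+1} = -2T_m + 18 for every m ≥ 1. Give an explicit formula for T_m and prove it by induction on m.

Claim: T_m = (-2)^m + 6.

Base case: T_1 = 4, and (-2)^1 + 6 = -2 + 6 = 4.
Assume T_j = (-2)^j + 6 for some j ≥ 1.
Then T_{j+1} = -2T_j + 18 = -2·((-2)^j + 6) + 18 = -2·(-2)^j − 12 + 18 = (-2)^{j+1} + 6.
This completes the inductive step, so T_m = (-2)^m + 6 for all m ≥ 1.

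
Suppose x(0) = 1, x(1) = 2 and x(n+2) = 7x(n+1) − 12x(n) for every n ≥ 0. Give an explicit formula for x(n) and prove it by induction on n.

Claim: x(n) = -4^n + 2·3^n.

Base cases: x(0) = 1 and -4^0 + 2·3^0 = 1; x(1) = 2 and -4^1 + 2·3^1 = 2.
Assume x(i) = -4^i + 2·3^i for all 0 ≤ i ≤ j, where j ≥ 1.
Then x(j+1) = 7x(j) − 12x(j−1) = 7·(-4^j + 2·3^j) − 12·(-4^{j−1} + 2·3^{j−1}) = -(7·4 − 12)4^{j−1} + 2·(7·3 − 12)3^{j−1} = -16·4^{j−1} + 18·3^{j−1} = -4^{j+1} + 2·3^{j+1}.
So the formula holds for j+1, and by strong induction x(n) = -4^n + 2·3^n for all n ≥ 0.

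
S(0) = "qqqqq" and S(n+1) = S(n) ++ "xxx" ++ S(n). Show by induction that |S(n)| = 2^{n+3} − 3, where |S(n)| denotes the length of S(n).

Base case: |S(0)| = 5, and 2^{0+3} − 3 = 5.
Assume |S(m)| = 2^{m+3} − 3.
Then |S(m+1)| = |S(m)| + 3 + |S(m)| = 2|S(m)| + 3 = 2(2^{m+3} − 3) + 3 = 2^{m+1+3} − 6 + 3 = 2^{m+1+3} − 3.
By induction, |S(n)| = 2^{n+3} − 3 for all n ≥ 0.

|S(n)| = 2^{n+3} − 3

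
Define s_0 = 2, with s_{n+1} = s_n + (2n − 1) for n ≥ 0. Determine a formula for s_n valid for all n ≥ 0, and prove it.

Claim: s_n = n^2 − 2n + 2.

Base case: s_0 = 2, and 0^2 − 2·0 + 2 = 2.
Assume s_r = r^2 − 2r + 2.
Then s_{r+1} = s_r + (2r − 1) = (r^2 − 2r + 2) + (2r − 1) = r^2 + 1,
and (r+1)^2 − 2·(r+1) + 2 = r^2 + 1.
By induction, s_n = n^2 − 2n + 2 for all n ≥ 0.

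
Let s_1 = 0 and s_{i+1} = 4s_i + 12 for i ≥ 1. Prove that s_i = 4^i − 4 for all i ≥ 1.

Base case: s_1 = 0, and 4^1 − 4 = 4 − 4 = 0.
Assume s_j = 4^j − 4 for some j ≥ 1.
Then s_{j+1} = 4s_j + 12 = 4·(4^j − 4) + 12 = 4^{j+1} − 16 + 12 = 4^{j+1} − 4.
Hence s_i = 4^i − 4 for every i ≥ 1, by induction.

s_i = 4^i − 4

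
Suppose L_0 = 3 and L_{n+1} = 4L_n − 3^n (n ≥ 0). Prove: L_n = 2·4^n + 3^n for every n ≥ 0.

Base case: L_0 = 3, and 2·4^0 + 3^0 = 2 + 1 = 3.
Assume L_r = 2·4^r + 3^r for some r ≥ 0.
Then L_{r+1} = 4L_r − 3^r = 4·(2·4^r + 3^r) − 3^r = 2·4^{r+1} + 4·3^r − 3^r = 2·4^{r+1} + 3·3^r = 2·4^{r+1} + 3^{r+1}.
By induction, L_n = 2·4^n + 3^n for all n ≥ 0.

L_n = 2·4^n + 3^n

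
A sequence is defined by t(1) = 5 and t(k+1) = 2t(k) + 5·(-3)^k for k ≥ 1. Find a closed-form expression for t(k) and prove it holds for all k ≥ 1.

Claim: t(k) = 2^k − (-3)^k.

Base case: t(1) = 5, and 2^1 − (-3)^1 = 2 + 3 = 5.
Assume t(j) = 2^j − (-3)^j for some j ≥ 1.
Then t(j+1) = 2t(j) + 5·(-3)^j = 2·(2^j − (-3)^j) + 5·(-3)^j = 2^{j+1} − 2·(-3)^j + 5·(-3)^j = 2^{j+1} + 3·(-3)^j = 2^{j+1} − (-3)^{j+1}.
By induction, t(k) = 2^k − (-3)^k for all k ≥ 1.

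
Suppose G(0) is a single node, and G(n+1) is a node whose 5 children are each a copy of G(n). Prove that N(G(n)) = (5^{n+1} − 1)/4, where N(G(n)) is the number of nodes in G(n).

Base case: N(G(0)) = 1, and (5^{0+1} − 1)/4 = 1.
Assume N(G(j)) = (5^{j+1} − 1)/4.
Then N(G(j+1)) = 1 + 5N(G(j)) = 1 + 5·(5^{j+1} − 1)/4 = 1 + (5^{j+2} − 5)/4 = (4 + 5^{j+2} − 5)/4 = (5^{j+2} − 1)/4.
This completes the inductive step, so N(G(n)) = (5^{n+1} − 1)/4 for all n ≥ 0.

N(G(n)) = (5^{n+1} − 1)/4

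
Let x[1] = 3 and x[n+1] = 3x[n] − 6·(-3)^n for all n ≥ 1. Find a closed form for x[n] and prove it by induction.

Claim: x[n] = 2·3^n + (-3)^n.

Base case: x[1] = 3, and 2·3^1 + (-3)^1 = 6 − 3 = 3.
Assume x[m] = 2·3^m + (-3)^m for some m ≥ 1.
Then x[m+1] = 3x[m] − 6·(-3)^m = 3·(2·3^m + (-3)^m) − 6·(-3)^m = 2·3^{m+1} + 3·(-3)^m − 6·(-3)^m = 2·3^{m+1} − 3·(-3)^m = 2·3^{m+1} + (-3)^{m+1}.
So the formula holds for m+1, and by induction x[n] = 2·3^n + (-3)^n for all n ≥ 1.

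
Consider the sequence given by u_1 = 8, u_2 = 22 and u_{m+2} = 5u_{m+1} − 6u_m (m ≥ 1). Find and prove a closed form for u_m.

Claim: u_m = 2^m + 2·3^m.

Base cases: u_1 = 8 and 2^1 + 2·3^1 = 8; u_2 = 22 and 2^2 + 2·3^2 = 22.
Assume u_j = 2^j + 2·3^j for all 1 ≤ j ≤ r, where r ≥ 2.
Then u_{r+1} = 5u_r − 6u_{r−1} = 5·(2^r + 2·3^r) − 6·(2^{r−1} + 2·3^{r−1}) = (5·2 − 6)2^{r−1} + 2·(5·3 − 6)3^{r−1} = 4·2^{r−1} + 18·3^{r−1} = 2^{r+1} + 2·3^{r+1}.
So the formula holds for r+1, and by strong induction u_m = 2^m + 2·3^m for all m ≥ 1.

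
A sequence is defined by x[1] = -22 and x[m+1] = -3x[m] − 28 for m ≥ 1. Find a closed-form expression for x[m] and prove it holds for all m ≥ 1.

Claim: x[m] = 5·(-3)^m − 7.

Base case: x[1] = -22, and 5·(-3)^1 − 7 = -15 − 7 = -22.
Assume x[j] = 5·(-3)^j − 7 for some j ≥ 1.
Then x[j+1] = -3x[j] − 28 = -3·(5·(-3)^j − 7) − 28 = -15·(-3)^j + 21 − 28 = 5·(-3)^{j+1} − 7.
This completes the inductive step, so x[m] = 5·(-3)^m − 7 for all m ≥ 1.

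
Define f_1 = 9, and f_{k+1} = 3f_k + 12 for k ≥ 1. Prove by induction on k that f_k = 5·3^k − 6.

Base case: f_1 = 9, and 5·3^1 − 6 = 15 − 6 = 9.
Assume f_m = 5·3^m − 6 for some m ≥ 1.
Then f_{m+1} = 3f_m + 12 = 3·(5·3^m − 6) + 12 = 15·3^m − 18 + 12 = 5·3^{m+1} − 6.
Hence f_k = 5·3^k − 6 for every k ≥ 1, by induction.

f_k = 5·3^k − 6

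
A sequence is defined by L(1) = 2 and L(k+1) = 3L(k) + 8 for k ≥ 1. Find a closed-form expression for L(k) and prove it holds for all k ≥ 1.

Claim: L(k) = 2·3^k − 4.

Base case: L(1) = 2, and 2·3^1 − 4 = 6 − 4 = 2.
Assume L(r) = 2·3^r − 4 for some r ≥ 1.
Then L(r+1) = 3L(r) + 8 = 3·(2·3^r − 4) + 8 = 6·3^r − 12 + 8 = 2·3^{r+1} − 4.
This completes the inductive step, so L(k) = 2·3^k − 4 for all k ≥ 1.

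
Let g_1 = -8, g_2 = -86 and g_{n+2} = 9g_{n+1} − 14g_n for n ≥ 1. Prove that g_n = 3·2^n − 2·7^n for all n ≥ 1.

Base cases: g_1 = -8 and 3·2^1 − 2·7^1 = -8; g_2 = -86 and 3·2^2 − 2·7^2 = -86.
Assume g_j = 3·2^j − 2·7^j for all 1 ≤ j ≤ r, where r ≥ 2.
Then g_{r+1} = 9g_r − 14g_{r−1} = 9·(3·2^r − 2·7^r) − 14·(3·2^{r−1} − 2·7^{r−1}) = 3·(9·2 − 14)2^{r−1} − 2·(9·7 − 14)7^{r−1} = 12·2^{r−1} − 98·7^{r−1} = 3·2^{r+1} − 2·7^{r+1}.
Hence g_n = 3·2^n − 2·7^n for every n ≥ 1, by strong induction.

g_n = 3·2^n − 2·7^n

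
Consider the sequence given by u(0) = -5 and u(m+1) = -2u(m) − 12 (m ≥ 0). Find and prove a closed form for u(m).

Claim: u(m) = -(-2)^m − 4.

Base case: u(0) = -5, and -(-2)^0 − 4 = -1 − 4 = -5.
Assume u(j) = -(-2)^j − 4 for some j ≥ 0.
Then u(j+1) = -2u(j) − 12 = -2·(-(-2)^j − 4) − 12 = 2·(-2)^j + 8 − 12 = -(-2)^{j+1} − 4.
So the formula holds for j+1, and by induction u(m) = -(-2)^m − 4 for all m ≥ 0.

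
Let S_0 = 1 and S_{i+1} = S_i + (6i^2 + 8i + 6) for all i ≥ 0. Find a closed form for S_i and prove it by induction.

Claim: S_i = 2i^3 + i^2 + 3i + 1.

Base case: S_0 = 1, and 2·0^3 + 0^2 + 3·0 + 1 = 1.
Assume S_r = 2r^3 + r^2 + 3r + 1.
Then S_{r+1} = S_r + (6r^2 + 8r + 6) = (2r^3 + r^2 + 3r + 1) + (6r^2 + 8r + 6) = 2r^3 + 7r^2 + 11r + 7,
and 2·(r+1)^3 + (r+1)^2 + 3·(r+1) + 1 = 2r^3 + 7r^2 + 11r + 7.
By induction, S_i = 2i^3 + i^2 + 3i + 1 for all i ≥ 0.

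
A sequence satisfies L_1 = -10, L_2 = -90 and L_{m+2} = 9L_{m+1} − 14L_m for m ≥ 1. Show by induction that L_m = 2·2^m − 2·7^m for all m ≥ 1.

Base cases: L_1 = -10 and 2·2^1 − 2·7^1 = -10; L_2 = -90 and 2·2^2 − 2·7^2 = -90.
Assume L_j = 2·2^j − 2·7^j for all 1 ≤ j ≤ r, where r ≥ 2.
Then L_{r+1} = 9L_r − 14L_{r−1} = 9·(2·2^r − 2·7^r) − 14·(2·2^{r−1} − 2·7^{r−1}) = 2·(9·2 − 14)2^{r−1} − 2·(9·7 − 14)7^{r−1} = 8·2^{r−1} − 98·7^{r−1} = 2·2^{r+1} − 2·7^{r+1}.
So the formula holds for r+1, and by strong induction L_m = 2·2^m − 2·7^m for all m ≥ 1.

L_m = 2·2^m − 2·7^m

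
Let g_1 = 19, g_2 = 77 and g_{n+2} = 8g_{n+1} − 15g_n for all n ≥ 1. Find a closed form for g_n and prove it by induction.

Claim: g_n = 3·3^n + 2·5^n.

Base cases: g_1 = 19 and 3·3^1 + 2·5^1 = 19; g_2 = 77 and 3·3^2 + 2·5^2 = 77.
Assume g_j = 3·3^j + 2·5^j for all 1 ≤ j ≤ k, where k ≥ 2.
Then g_{k+1} = 8g_k − 15g_{k−1} = 8·(3·3^k + 2·5^k) − 15·(3·3^{k−1} + 2·5^{k−1}) = 3·(8·3 − 15)3^{k−1} + 2·(8·5 − 15)5^{k−1} = 27·3^{k−1} + 50·5^{k−1} = 3·3^{k+1} + 2·5^{k+1}.
Hence g_n = 3·3^n + 2·5^n for every n ≥ 1, by strong induction.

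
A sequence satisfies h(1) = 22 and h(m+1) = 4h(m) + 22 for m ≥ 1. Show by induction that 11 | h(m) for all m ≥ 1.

Base case: h(1) = 22 = 11·2, so 11 | h(1).
Assume 11 | h(k), so h(k) = 11t for some integer t.
Then h(k+1) = 4h(k) + 22 = 4·(11t) + 22 = 11(4t + 2), so 11 | h(k+1).
By induction, 11 | h(m) for all m ≥ 1.

11 | h(m)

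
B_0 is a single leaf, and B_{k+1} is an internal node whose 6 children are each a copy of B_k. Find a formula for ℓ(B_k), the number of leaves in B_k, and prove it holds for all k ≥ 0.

Claim: ℓ(B_k) = 6^k.

Base case: ℓ(B_0) = 1, and 6^0 = 1.
Assume ℓ(B_r) = 6^r.
Then ℓ(B_{r+1}) = 6·ℓ(B_r) = 6·6^r = 6^{r+1}.
Hence ℓ(B_k) = 6^k for every k ≥ 0, by induction.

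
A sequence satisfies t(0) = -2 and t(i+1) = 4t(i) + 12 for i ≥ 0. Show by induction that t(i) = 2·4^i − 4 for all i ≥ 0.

Base case: t(0) = -2, and 2·4^0 − 4 = 2 − 4 = -2.
Assume t(k) = 2·4^k − 4 for some k ≥ 0.
Then t(k+1) = 4t(k) + 12 = 4·(2·4^k − 4) + 12 = 8·4^k − 16 + 12 = 2·4^{k+1} − 4.
This completes the inductive step, so t(i) = 2·4^i − 4 for all i ≥ 0.

t(i) = 2·4^i − 4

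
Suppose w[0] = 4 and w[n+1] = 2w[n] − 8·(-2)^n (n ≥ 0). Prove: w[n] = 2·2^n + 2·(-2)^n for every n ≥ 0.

Base case: w[0] = 4, and 2·2^0 + 2·(-2)^0 = 2 + 2 = 4.
Assume w[m] = 2·2^m + 2·(-2)^m for some m ≥ 0.
Then w[m+1] = 2w[m] − 8·(-2)^m = 2·(2·2^m + 2·(-2)^m) − 8·(-2)^m = 2·2^{m+1} + 4·(-2)^m − 8·(-2)^m = 2·2^{m+1} − 4·(-2)^m = 2·2^{m+1} + 2·(-2)^{m+1}.
Hence w[n] = 2·2^n + 2·(-2)^n for every n ≥ 0, by induction.

w[n] = 2·2^n + 2·(-2)^n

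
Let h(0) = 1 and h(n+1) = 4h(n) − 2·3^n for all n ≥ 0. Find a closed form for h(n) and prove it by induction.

Claim: h(n) = -4^n + 2·3^n.

Base case: h(0) = 1, and -4^0 + 2·3^0 = -1 + 2 = 1.
Assume h(j) = -4^j + 2·3^j for some j ≥ 0.
Then h(j+1) = 4h(j) − 2·3^j = 4·(-4^j + 2·3^j) − 2·3^j = -4^{j+1} + 8·3^j − 2·3^j = -4^{j+1} + 6·3^j = -4^{j+1} + 2·3^{j+1}.
By induction, h(n) = -4^n + 2·3^n for all n ≥ 0.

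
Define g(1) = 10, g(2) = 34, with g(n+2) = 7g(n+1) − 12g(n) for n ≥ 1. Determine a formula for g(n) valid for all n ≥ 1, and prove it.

Claim: g(n) = 2·3^n + 4^n.

Base cases: g(1) = 10 and 2·3^1 + 4^1 = 10; g(2) = 34 and 2·3^2 + 4^2 = 34.
Assume g(j) = 2·3^j + 4^j for all 1 ≤ j ≤ k, where k ≥ 2.
Then g(k+1) = 7g(k) − 12g(k−1) = 7·(2·3^k + 4^k) − 12·(2·3^{k−1} + 4^{k−1}) = 2·(7·3 − 12)3^{k−1} + (7·4 − 12)4^{k−1} = 18·3^{k−1} + 16·4^{k−1} = 2·3^{k+1} + 4^{k+1}.
Hence g(n) = 2·3^n + 4^n for every n ≥ 1, by strong induction.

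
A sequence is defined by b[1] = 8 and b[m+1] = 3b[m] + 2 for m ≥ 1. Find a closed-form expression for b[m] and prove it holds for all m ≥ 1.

Claim: b[m] = 3^{m+1} − 1.

Base case: b[1] = 8, and 3^{1+1} − 1 = 9 − 1 = 8.
Assume b[j] = 3^{j+1} − 1 for some j ≥ 1.
Then b[j+1] = 3b[j] + 2 = 3·(3^{j+1} − 1) + 2 = 3^{j+2} − 3 + 2 = 3^{j+2} − 1.
Hence b[m] = 3^{m+1} − 1 for every m ≥ 1, by induction.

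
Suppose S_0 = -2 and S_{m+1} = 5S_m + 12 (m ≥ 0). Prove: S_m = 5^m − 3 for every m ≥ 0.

Base case: S_0 = -2, and 5^0 − 3 = 1 − 3 = -2.
Assume S_j = 5^j − 3 for some j ≥ 0.
Then S_{j+1} = 5S_j + 12 = 5·(5^j − 3) + 12 = 5^{j+1} − 15 + 12 = 5^{j+1} − 3.
By induction, S_m = 5^m − 3 for all m ≥ 0.

S_m = 5^m − 3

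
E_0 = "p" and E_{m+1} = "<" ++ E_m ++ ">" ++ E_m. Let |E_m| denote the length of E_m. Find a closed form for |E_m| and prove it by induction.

Claim: |E_m| = 3·2^m − 2.

Base case: |E_0| = 1, and 3·2^0 − 2 = 1.
Assume |E_k| = 3·2^k − 2.
Then |E_{k+1}| = 1 + |E_k| + 1 + |E_k| = 2|E_k| + 2 = 2(3·2^k − 2) + 2 = 3·2^{k+1} − 4 + 2 = 3·2^{k+1} − 2.
By induction, |E_m| = 3·2^m − 2 for all m ≥ 0.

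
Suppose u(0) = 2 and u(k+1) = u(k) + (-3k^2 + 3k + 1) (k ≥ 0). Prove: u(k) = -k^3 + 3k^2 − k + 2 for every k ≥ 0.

Base case: u(0) = 2, and -0^3 + 3·0^2 − 0 + 2 = 2.
Assume u(j) = -j^3 + 3j^2 − j + 2.
Then u(j+1) = u(j) + (-3j^2 + 3j + 1) = (-j^3 + 3j^2 − j + 2) + (-3j^2 + 3j + 1) = -j^3 + 2j + 3,
and -(j+1)^3 + 3·(j+1)^2 − (j+1) + 2 = -j^3 + 2j + 3.
By induction, u(k) = -k^3 + 3k^2 − k + 2 for all k ≥ 0.

u(k) = -k^3 + 3k^2 − k + 2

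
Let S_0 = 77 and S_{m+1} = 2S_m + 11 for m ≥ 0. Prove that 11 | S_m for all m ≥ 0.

Base case: S_0 = 77 = 11·7, so 11 | S_0.
Assume 11 | S_k, so S_k = 11t for some integer t.
Then S_{k+1} = 2S_k + 11 = 2·(11t) + 11 = 11(2t + 1), so 11 | S_{k+1}.
By induction, 11 | S_m for all m ≥ 0.

11 | S_m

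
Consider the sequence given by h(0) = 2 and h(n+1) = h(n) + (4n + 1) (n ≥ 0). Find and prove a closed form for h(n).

Claim: h(n) = 2n^2 − n + 2.

Base case: h(0) = 2, and 2·0^2 − 0 + 2 = 2.
Assume h(r) = 2r^2 − r + 2.
Then h(r+1) = h(r) + (4r + 1) = (2r^2 − r + 2) + (4r + 1) = 2r^2 + 3r + 3,
and 2·(r+1)^2 − (r+1) + 2 = 2r^2 + 3r + 3.
By induction, h(n) = 2n^2 − n + 2 for all n ≥ 0.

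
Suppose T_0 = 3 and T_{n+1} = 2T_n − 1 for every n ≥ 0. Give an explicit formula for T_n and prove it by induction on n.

Claim: T_n = 2^{n+1} + 1.

Base case: T_0 = 3, and 2^{0+1} + 1 = 2 + 1 = 3.
Assume T_m = 2^{m+1} + 1 for some m ≥ 0.
Then T_{m+1} = 2T_m − 1 = 2·(2^{m+1} + 1) − 1 = 2^{m+2} + 2 − 1 = 2^{m+2} + 1.
Hence T_n = 2^{n+1} + 1 for every n ≥ 0, by induction.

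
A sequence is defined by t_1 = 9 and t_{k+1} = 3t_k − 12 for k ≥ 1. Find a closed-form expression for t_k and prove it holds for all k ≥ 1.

Claim: t_k = 3^k + 6.

Base case: t_1 = 9, and 3^1 + 6 = 3 + 6 = 9.
Assume t_j = 3^j + 6 for some j ≥ 1.
Then t_{j+1} = 3t_j − 12 = 3·(3^j + 6) − 12 = 3^{j+1} + 18 − 12 = 3^{j+1} + 6.
Hence t_k = 3^k + 6 for every k ≥ 1, by induction.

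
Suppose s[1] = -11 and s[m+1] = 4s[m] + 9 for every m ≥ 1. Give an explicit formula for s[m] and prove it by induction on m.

Claim: s[m] = -2·4^m − 3.

Base case: s[1] = -11, and -2·4^1 − 3 = -8 − 3 = -11.
Assume s[r] = -2·4^r − 3 for some r ≥ 1.
Then s[r+1] = 4s[r] + 9 = 4·(-2·4^r − 3) + 9 = -8·4^r − 12 + 9 = -2·4^{r+1} − 3.
By induction, s[m] = -2·4^m − 3 for all m ≥ 1.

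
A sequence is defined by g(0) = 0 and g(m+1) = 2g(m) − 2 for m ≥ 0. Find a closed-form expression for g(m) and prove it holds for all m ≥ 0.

Claim: g(m) = -2^{m+1} + 2.

Base case: g(0) = 0, and -2^{0+1} + 2 = -2 + 2 = 0.
Assume g(k) = -2^{k+1} + 2 for some k ≥ 0.
Then g(k+1) = 2g(k) − 2 = 2·(-2^{k+1} + 2) − 2 = -2^{k+2} + 4 − 2 = -2^{k+2} + 2.
This completes the inductive step, so g(m) = -2^{m+1} + 2 for all m ≥ 0.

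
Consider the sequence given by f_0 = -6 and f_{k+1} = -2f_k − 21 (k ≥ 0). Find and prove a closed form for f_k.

Claim: f_k = (-2)^k − 7.

Base case: f_0 = -6, and (-2)^0 − 7 = 1 − 7 = -6.
Assume f_r = (-2)^r − 7 for some r ≥ 0.
Then f_{r+1} = -2f_r − 21 = -2·((-2)^r − 7) − 21 = -2·(-2)^r + 14 − 21 = (-2)^{r+1} − 7.
Hence f_k = (-2)^k − 7 for every k ≥ 0, by induction.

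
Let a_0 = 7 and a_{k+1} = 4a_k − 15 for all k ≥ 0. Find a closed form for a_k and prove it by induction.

Claim: a_k = 2·4^k + 5.

Base case: a_0 = 7, and 2·4^0 + 5 = 2 + 5 = 7.
Assume a_r = 2·4^r + 5 for some r ≥ 0.
Then a_{r+1} = 4a_r − 15 = 4·(2·4^r + 5) − 15 = 8·4^r + 20 − 15 = 2·4^{r+1} + 5.
So the formula holds for r+1, and by induction a_k = 2·4^k + 5 for all k ≥ 0.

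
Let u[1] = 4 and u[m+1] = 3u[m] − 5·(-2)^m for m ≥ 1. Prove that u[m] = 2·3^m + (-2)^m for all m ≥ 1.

Base case: u[1] = 4, and 2·3^1 + (-2)^1 = 6 − 2 = 4.
Assume u[j] = 2·3^j + (-2)^j for some j ≥ 1.
Then u[j+1] = 3u[j] − 5·(-2)^j = 3·(2·3^j + (-2)^j) − 5·(-2)^j = 2·3^{j+1} + 3·(-2)^j − 5·(-2)^j = 2·3^{j+1} − 2·(-2)^j = 2·3^{j+1} + (-2)^{j+1}.
Hence u[m] = 2·3^m + (-2)^m for every m ≥ 1, by induction.

u[m] = 2·3^m + (-2)^m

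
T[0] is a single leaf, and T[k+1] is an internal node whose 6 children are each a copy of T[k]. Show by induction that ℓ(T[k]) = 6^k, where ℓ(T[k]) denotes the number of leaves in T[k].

Base case: ℓ(T[0]) = 1, and 6^0 = 1.
Assume ℓ(T[j]) = 6^j.
Then ℓ(T[j+1]) = 6·ℓ(T[j]) = 6·6^j = 6^{j+1}.
By induction, ℓ(T[k]) = 6^k for all k ≥ 0.

ℓ(T[k]) = 6^k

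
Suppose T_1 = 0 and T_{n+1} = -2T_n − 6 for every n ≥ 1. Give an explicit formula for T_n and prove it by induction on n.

Claim: T_n = -(-2)^n − 2.

Base case: T_1 = 0, and -(-2)^1 − 2 = 2 − 2 = 0.
Assume T_r = -(-2)^r − 2 for some r ≥ 1.
Then T_{r+1} = -2T_r − 6 = -2·(-(-2)^r − 2) − 6 = 2·(-2)^r + 4 − 6 = -(-2)^{r+1} − 2.
This completes the inductive step, so T_n = -(-2)^n − 2 for all n ≥ 1.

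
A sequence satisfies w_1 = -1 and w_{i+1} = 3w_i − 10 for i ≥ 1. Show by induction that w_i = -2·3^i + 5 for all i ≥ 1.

Base case: w_1 = -1, and -2·3^1 + 5 = -6 + 5 = -1.
Assume w_m = -2·3^m + 5 for some m ≥ 1.
Then w_{m+1} = 3w_m − 10 = 3·(-2·3^m + 5) − 10 = -6·3^m + 15 − 10 = -2·3^{m+1} + 5.
Hence w_i = -2·3^i + 5 for every i ≥ 1, by induction.

w_i = -2·3^i + 5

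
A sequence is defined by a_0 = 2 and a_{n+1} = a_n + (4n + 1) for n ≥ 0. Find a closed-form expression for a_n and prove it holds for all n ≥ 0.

Claim: a_n = 2n^2 − n + 2.

Base case: a_0 = 2, and 2·0^2 − 0 + 2 = 2.
Assume a_k = 2k^2 − k + 2.
Then a_{k+1} = a_k + (4k + 1) = (2k^2 − k + 2) + (4k + 1) = 2k^2 + 3k + 3,
and 2·(k+1)^2 − (k+1) + 2 = 2k^2 + 3k + 3.
By induction, a_n = 2n^2 − n + 2 for all n ≥ 0.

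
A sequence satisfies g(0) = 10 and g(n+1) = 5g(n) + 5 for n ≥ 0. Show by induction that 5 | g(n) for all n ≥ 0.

Base case: g(0) = 10 = 5·2, so 5 | g(0).
Assume 5 | g(m), so g(m) = 5t for some integer t.
Then g(m+1) = 5g(m) + 5 = 5·(5t) + 5 = 5(5t + 1), so 5 | g(m+1).
By induction, 5 | g(n) for all n ≥ 0.

5 | g(n)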